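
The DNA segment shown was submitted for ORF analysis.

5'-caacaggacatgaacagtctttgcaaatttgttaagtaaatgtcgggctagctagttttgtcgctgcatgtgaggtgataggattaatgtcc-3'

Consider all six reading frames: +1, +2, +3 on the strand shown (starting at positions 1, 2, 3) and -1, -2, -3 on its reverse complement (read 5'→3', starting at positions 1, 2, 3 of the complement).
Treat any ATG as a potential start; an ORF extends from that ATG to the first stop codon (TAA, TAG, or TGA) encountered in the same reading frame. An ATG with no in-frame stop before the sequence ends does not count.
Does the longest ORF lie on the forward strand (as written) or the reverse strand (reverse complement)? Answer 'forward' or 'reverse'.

Reverse complement (5'→3'): GGACATTAATCCTATCACCTCACATGCAGCGACAAAACTAGCTAGCCCGACATTTACTTAACAAATTTGCAAAGACTGTTCATGTCCTGTTG
Frame +1: CAA CAG GAC ATG AAC AGT CTT TGC AAA TTT GTT AAG TAA ATG TCG GGC TAG CTA GTT TTG TCG CTG CAT GTG AGG TGA TAG GAT TAA TGT — ATG at 10, stop TAA at 37 → 30 nt; ATG at 40, stop TAG at 49 → 12 nt.
Frame +2: AAC AGG ACA TGA ACA GTC TTT GCA AAT TTG TTA AGT AAA TGT CGG GCT AGC TAG TTT TGT CGC TGC ATG TGA GGT GAT AGG ATT AAT GTC — ATG at 68, stop TGA at 71 → 6 nt.
Frame +3: ACA GGA CAT GAA CAG TCT TTG CAA ATT TGT TAA GTA AAT GTC GGG CTA GCT AGT TTT GTC GCT GCA TGT GAG GTG ATA GGA TTA ATG TCC — no ATG→stop ORF.
Frame -1: GGA CAT TAA TCC TAT CAC CTC ACA TGC AGC GAC AAA ACT AGC TAG CCC GAC ATT TAC TTA ACA AAT TTG CAA AGA CTG TTC ATG TCC TGT — no ATG→stop ORF.
Frame -2: GAC ATT AAT CCT ATC ACC TCA CAT GCA GCG ACA AAA CTA GCT AGC CCG ACA TTT ACT TAA CAA ATT TGC AAA GAC TGT TCA TGT CCT GTT — no ATG→stop ORF.
Frame -3: ACA TTA ATC CTA TCA CCT CAC ATG CAG CGA CAA AAC TAG CTA GCC CGA CAT TTA CTT AAC AAA TTT GCA AAG ACT GTT CAT GTC CTG TTG — ATG at 24, stop TAG at 39 → 18 nt.
Forward-strand max 30 nt; reverse-strand max 18 nt. The forward strand has the longer ORF.

forward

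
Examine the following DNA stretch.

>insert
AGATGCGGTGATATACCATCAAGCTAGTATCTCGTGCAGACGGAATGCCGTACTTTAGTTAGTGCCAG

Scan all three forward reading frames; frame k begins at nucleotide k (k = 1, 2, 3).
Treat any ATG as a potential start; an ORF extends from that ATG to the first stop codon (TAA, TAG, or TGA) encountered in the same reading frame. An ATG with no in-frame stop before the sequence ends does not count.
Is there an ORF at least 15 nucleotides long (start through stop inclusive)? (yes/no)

Frame 1: AGA TGC GGT GAT ATA CCA TCA AGC TAG TAT CTC GTG CAG ACG GAA TGC CGT ACT TTA GTT AGT GCC — no ATG→stop ORF.
Frame 2: GAT GCG GTG ATA TAC CAT CAA GCT AGT ATC TCG TGC AGA CGG AAT GCC GTA CTT TAG TTA GTG CCA — no ATG→stop ORF.
Frame 3: ATG CGG TGA TAT ACC ATC AAG CTA GTA TCT CGT GCA GAC GGA ATG CCG TAC TTT AGT TAG TGC CAG — ATG at 3, stop TGA at 9 → 9 nt; ATG at 45, stop TAG at 60 → 18 nt.
Frame 3 has an ORF of 18 nucleotides (positions 45–62) ≥ 15, so yes.

yes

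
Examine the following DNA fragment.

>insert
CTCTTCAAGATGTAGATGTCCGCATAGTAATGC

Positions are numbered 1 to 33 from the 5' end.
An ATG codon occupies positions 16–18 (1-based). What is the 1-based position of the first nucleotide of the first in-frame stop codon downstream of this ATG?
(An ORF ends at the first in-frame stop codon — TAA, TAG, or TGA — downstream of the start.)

Codons from position 16: ATG (16–18), TCC (19–21), GCA (22–24), TAG (25–27).
TAG is a stop codon; it begins at position 25.

25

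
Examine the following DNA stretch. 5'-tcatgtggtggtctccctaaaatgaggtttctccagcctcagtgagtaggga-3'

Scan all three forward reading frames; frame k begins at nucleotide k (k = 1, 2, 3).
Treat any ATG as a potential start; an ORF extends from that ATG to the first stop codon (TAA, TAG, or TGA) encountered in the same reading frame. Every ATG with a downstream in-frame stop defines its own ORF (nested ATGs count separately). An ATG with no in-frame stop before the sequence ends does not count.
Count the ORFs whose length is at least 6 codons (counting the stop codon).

2

Frame 1: TCA TGT GGT GGT CTC CCT AAA ATG AGG TTT CTC CAG CCT CAG TGA GTA GGG — ATG at 22, stop TGA at 43 → 24 nt.
Frame 2: CAT GTG GTG GTC TCC CTA AAA TGA GGT TTC TCC AGC CTC AGT GAG TAG GGA — no ATG→stop ORF.
Frame 3: ATG TGG TGG TCT CCC TAA AAT GAG GTT TCT CCA GCC TCA GTG AGT AGG — ATG at 3, stop TAA at 18 → 18 nt.
ORFs ≥ 6 codons: frame 1 22–45 (8 codons), frame 3 3–20 (6 codons). Count = 2.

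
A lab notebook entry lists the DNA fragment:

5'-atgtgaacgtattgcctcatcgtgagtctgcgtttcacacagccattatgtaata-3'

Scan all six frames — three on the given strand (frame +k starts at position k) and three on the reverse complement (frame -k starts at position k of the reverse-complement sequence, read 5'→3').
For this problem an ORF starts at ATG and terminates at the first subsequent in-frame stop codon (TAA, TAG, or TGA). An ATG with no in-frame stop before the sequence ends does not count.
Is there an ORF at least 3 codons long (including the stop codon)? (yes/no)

yes

Reverse complement (5'→3'): TATTACATAATGGCTGTGTGAAACGCAGACTCACGATGAGGCAATACGTTCACAT
Frame +1: ATG TGA ACG TAT TGC CTC ATC GTG AGT CTG CGT TTC ACA CAG CCA TTA TGT AAT — ATG at 1, stop TGA at 4 → 6 nt.
Frame +2: TGT GAA CGT ATT GCC TCA TCG TGA GTC TGC GTT TCA CAC AGC CAT TAT GTA ATA — no ATG→stop ORF.
Frame +3: GTG AAC GTA TTG CCT CAT CGT GAG TCT GCG TTT CAC ACA GCC ATT ATG TAA — ATG at 48, stop TAA at 51 → 6 nt.
Frame -1: TAT TAC ATA ATG GCT GTG TGA AAC GCA GAC TCA CGA TGA GGC AAT ACG TTC ACA — ATG at 10, stop TGA at 19 → 12 nt.
Frame -2: ATT ACA TAA TGG CTG TGT GAA ACG CAG ACT CAC GAT GAG GCA ATA CGT TCA CAT — no ATG→stop ORF.
Frame -3: TTA CAT AAT GGC TGT GTG AAA CGC AGA CTC ACG ATG AGG CAA TAC GTT CAC — no ATG→stop ORF.
Frame -1 has an ORF of 4 codons (positions 10–21) ≥ 3, so yes.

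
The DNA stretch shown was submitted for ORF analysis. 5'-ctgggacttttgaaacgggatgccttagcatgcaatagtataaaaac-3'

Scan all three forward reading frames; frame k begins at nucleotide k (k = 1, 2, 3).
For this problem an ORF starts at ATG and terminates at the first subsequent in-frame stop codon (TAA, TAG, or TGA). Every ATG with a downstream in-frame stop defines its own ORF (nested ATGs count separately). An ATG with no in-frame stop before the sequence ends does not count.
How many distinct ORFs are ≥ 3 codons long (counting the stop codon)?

2

Frame 1: CTG GGA CTT TTG AAA CGG GAT GCC TTA GCA TGC AAT AGT ATA AAA — no ATG→stop ORF.
Frame 2: TGG GAC TTT TGA AAC GGG ATG CCT TAG CAT GCA ATA GTA TAA AAA — ATG at 20, stop TAG at 26 → 9 nt.
Frame 3: GGG ACT TTT GAA ACG GGA TGC CTT AGC ATG CAA TAG TAT AAA AAC — ATG at 30, stop TAG at 36 → 9 nt.
ORFs ≥ 3 codons: frame 2 20–28 (3 codons), frame 3 30–38 (3 codons). Count = 2.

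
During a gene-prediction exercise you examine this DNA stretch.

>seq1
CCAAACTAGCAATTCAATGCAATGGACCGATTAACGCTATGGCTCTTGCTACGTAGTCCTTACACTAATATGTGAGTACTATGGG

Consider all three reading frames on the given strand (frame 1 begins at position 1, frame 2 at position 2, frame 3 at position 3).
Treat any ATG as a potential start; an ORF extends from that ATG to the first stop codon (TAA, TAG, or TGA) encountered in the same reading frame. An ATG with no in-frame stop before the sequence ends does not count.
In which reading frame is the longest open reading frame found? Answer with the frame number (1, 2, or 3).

1

Frame 1: CCA AAC TAG CAA TTC AAT GCA ATG GAC CGA TTA ACG CTA TGG CTC TTG CTA CGT AGT CCT TAC ACT AAT ATG TGA GTA CTA TGG — ATG at 22, stop TGA at 73 → 54 nt; ATG at 70, stop TGA at 73 → 6 nt.
Frame 2: CAA ACT AGC AAT TCA ATG CAA TGG ACC GAT TAA CGC TAT GGC TCT TGC TAC GTA GTC CTT ACA CTA ATA TGT GAG TAC TAT GGG — ATG at 17, stop TAA at 32 → 18 nt.
Frame 3: AAA CTA GCA ATT CAA TGC AAT GGA CCG ATT AAC GCT ATG GCT CTT GCT ACG TAG TCC TTA CAC TAA TAT GTG AGT ACT ATG — ATG at 39, stop TAG at 54 → 18 nt.
Longest ORF is 54 nt in frame 1 (positions 22–75).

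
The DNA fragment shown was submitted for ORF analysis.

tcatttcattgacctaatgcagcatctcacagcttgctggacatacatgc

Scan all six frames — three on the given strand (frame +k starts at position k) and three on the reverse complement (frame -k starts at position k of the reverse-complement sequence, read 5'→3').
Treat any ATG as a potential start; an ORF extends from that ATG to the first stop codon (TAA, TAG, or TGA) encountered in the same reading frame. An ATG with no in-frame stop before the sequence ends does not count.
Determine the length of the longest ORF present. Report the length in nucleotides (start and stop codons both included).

Reverse complement (5'→3'): GCATGTATGTCCAGCAAGCTGTGAGATGCTGCATTAGGTCAATGAAATGA
Frame +1: TCA TTT CAT TGA CCT AAT GCA GCA TCT CAC AGC TTG CTG GAC ATA CAT — no ATG→stop ORF.
Frame +2: CAT TTC ATT GAC CTA ATG CAG CAT CTC ACA GCT TGC TGG ACA TAC ATG — no ATG→stop ORF.
Frame +3: ATT TCA TTG ACC TAA TGC AGC ATC TCA CAG CTT GCT GGA CAT ACA TGC — no ATG→stop ORF.
Frame -1: GCA TGT ATG TCC AGC AAG CTG TGA GAT GCT GCA TTA GGT CAA TGA AAT — ATG at 7, stop TGA at 22 → 18 nt.
Frame -2: CAT GTA TGT CCA GCA AGC TGT GAG ATG CTG CAT TAG GTC AAT GAA ATG — ATG at 26, stop TAG at 35 → 12 nt.
Frame -3: ATG TAT GTC CAG CAA GCT GTG AGA TGC TGC ATT AGG TCA ATG AAA TGA — ATG at 3, stop TGA at 48 → 48 nt; ATG at 42, stop TGA at 48 → 9 nt.
Longest: frame -3, positions 3–50, 48 nt = 16 codons = 15 aa. → 48 nucleotides.

48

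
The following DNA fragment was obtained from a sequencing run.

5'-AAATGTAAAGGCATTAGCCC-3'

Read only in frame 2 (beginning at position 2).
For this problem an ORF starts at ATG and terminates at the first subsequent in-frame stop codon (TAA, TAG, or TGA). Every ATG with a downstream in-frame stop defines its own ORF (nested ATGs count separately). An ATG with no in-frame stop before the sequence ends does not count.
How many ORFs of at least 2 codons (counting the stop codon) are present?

Frame 2: AAT GTA AAG GCA TTA GCC — no ATG→stop ORF.
No ORF reaches 2 codons. Count = 0.

0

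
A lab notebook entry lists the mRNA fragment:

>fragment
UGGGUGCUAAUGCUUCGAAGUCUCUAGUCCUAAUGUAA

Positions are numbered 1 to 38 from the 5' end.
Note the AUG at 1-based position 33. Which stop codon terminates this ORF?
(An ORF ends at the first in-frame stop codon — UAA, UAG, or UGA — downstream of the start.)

UAA

Codons from position 33: AUG (33–35), UAA (36–38).
The first in-frame stop codon is UAA.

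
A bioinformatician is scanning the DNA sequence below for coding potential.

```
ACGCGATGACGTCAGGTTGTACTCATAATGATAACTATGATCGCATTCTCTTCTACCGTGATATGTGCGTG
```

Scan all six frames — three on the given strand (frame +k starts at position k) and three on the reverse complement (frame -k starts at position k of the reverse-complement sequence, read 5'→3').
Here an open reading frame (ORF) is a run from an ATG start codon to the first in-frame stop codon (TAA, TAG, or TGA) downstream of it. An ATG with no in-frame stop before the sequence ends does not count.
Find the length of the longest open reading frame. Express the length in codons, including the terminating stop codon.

Reverse complement (5'→3'): CACGCACATATCACGGTAGAAGAGAATGCGATCATAGTTATCATTATGAGTACAACCTGACGTCATCGCGT
Frame +1: ACG CGA TGA CGT CAG GTT GTA CTC ATA ATG ATA ACT ATG ATC GCA TTC TCT TCT ACC GTG ATA TGT GCG — no ATG→stop ORF.
Frame +2: CGC GAT GAC GTC AGG TTG TAC TCA TAA TGA TAA CTA TGA TCG CAT TCT CTT CTA CCG TGA TAT GTG CGT — no ATG→stop ORF.
Frame +3: GCG ATG ACG TCA GGT TGT ACT CAT AAT GAT AAC TAT GAT CGC ATT CTC TTC TAC CGT GAT ATG TGC GTG — no ATG→stop ORF.
Frame -1: CAC GCA CAT ATC ACG GTA GAA GAG AAT GCG ATC ATA GTT ATC ATT ATG AGT ACA ACC TGA CGT CAT CGC — ATG at 46, stop TGA at 58 → 15 nt.
Frame -2: ACG CAC ATA TCA CGG TAG AAG AGA ATG CGA TCA TAG TTA TCA TTA TGA GTA CAA CCT GAC GTC ATC GCG — ATG at 26, stop TAG at 35 → 12 nt.
Frame -3: CGC ACA TAT CAC GGT AGA AGA GAA TGC GAT CAT AGT TAT CAT TAT GAG TAC AAC CTG ACG TCA TCG CGT — no ATG→stop ORF.
Longest: frame -1, positions 46–60, 15 nt = 5 codons = 4 aa. → 5 codons.

5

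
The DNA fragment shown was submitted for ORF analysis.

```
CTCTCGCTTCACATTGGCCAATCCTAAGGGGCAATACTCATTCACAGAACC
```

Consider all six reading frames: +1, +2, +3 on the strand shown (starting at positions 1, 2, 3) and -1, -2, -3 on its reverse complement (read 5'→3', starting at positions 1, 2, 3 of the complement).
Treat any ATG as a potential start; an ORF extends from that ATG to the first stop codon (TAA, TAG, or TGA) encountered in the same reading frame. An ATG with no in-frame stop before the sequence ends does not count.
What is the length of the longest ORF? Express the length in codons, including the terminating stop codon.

Reverse complement (5'→3'): GGTTCTGTGAATGAGTATTGCCCCTTAGGATTGGCCAATGTGAAGCGAGAG
Frame +1: CTC TCG CTT CAC ATT GGC CAA TCC TAA GGG GCA ATA CTC ATT CAC AGA ACC — no ATG→stop ORF.
Frame +2: TCT CGC TTC ACA TTG GCC AAT CCT AAG GGG CAA TAC TCA TTC ACA GAA — no ATG→stop ORF.
Frame +3: CTC GCT TCA CAT TGG CCA ATC CTA AGG GGC AAT ACT CAT TCA CAG AAC — no ATG→stop ORF.
Frame -1: GGT TCT GTG AAT GAG TAT TGC CCC TTA GGA TTG GCC AAT GTG AAG CGA GAG — no ATG→stop ORF.
Frame -2: GTT CTG TGA ATG AGT ATT GCC CCT TAG GAT TGG CCA ATG TGA AGC GAG — ATG at 11, stop TAG at 26 → 18 nt; ATG at 38, stop TGA at 41 → 6 nt.
Frame -3: TTC TGT GAA TGA GTA TTG CCC CTT AGG ATT GGC CAA TGT GAA GCG AGA — no ATG→stop ORF.
Longest: frame -2, positions 11–28, 18 nt = 6 codons = 5 aa. → 6 codons.

6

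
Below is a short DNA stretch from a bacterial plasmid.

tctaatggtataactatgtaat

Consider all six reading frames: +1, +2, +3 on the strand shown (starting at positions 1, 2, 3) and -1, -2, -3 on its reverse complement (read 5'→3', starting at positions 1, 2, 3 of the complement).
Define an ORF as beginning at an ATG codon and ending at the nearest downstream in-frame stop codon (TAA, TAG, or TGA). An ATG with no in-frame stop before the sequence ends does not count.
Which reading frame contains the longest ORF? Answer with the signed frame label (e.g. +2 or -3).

+2

Reverse complement (5'→3'): ATTACATAGTTATACCATTAGA
Frame +1: TCT AAT GGT ATA ACT ATG TAA — ATG at 16, stop TAA at 19 → 6 nt.
Frame +2: CTA ATG GTA TAA CTA TGT AAT — ATG at 5, stop TAA at 11 → 9 nt.
Frame +3: TAA TGG TAT AAC TAT GTA — no ATG→stop ORF.
Frame -1: ATT ACA TAG TTA TAC CAT TAG — no ATG→stop ORF.
Frame -2: TTA CAT AGT TAT ACC ATT AGA — no ATG→stop ORF.
Frame -3: TAC ATA GTT ATA CCA TTA — no ATG→stop ORF.
Longest ORF is 9 nt in frame +2 (positions 5–13).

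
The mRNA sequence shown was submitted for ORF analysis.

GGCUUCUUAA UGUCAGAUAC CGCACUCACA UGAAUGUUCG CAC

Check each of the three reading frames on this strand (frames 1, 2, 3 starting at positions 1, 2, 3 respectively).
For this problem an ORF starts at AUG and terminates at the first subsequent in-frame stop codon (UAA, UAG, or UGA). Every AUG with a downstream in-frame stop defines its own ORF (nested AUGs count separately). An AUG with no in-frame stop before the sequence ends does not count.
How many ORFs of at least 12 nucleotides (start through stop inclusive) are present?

Frame 1: GGC UUC UUA AUG UCA GAU ACC GCA CUC ACA UGA AUG UUC GCA — AUG at 10, stop UGA at 31 → 24 nt.
Frame 2: GCU UCU UAA UGU CAG AUA CCG CAC UCA CAU GAA UGU UCG CAC — no AUG→stop ORF.
Frame 3: CUU CUU AAU GUC AGA UAC CGC ACU CAC AUG AAU GUU CGC — no AUG→stop ORF.
ORFs ≥ 12 nucleotides: frame 1 10–33 (24 nucleotides). Count = 1.

1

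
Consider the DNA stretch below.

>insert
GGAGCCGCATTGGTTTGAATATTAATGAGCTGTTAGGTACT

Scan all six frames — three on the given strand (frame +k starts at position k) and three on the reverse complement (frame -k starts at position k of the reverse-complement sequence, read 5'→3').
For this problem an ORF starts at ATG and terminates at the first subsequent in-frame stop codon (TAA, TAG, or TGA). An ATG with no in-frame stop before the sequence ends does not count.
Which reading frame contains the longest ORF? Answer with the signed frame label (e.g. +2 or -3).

Reverse complement (5'→3'): AGTACCTAACAGCTCATTAATATTCAAACCAATGCGGCTCC
Frame +1: GGA GCC GCA TTG GTT TGA ATA TTA ATG AGC TGT TAG GTA — ATG at 25, stop TAG at 34 → 12 nt.
Frame +2: GAG CCG CAT TGG TTT GAA TAT TAA TGA GCT GTT AGG TAC — no ATG→stop ORF.
Frame +3: AGC CGC ATT GGT TTG AAT ATT AAT GAG CTG TTA GGT ACT — no ATG→stop ORF.
Frame -1: AGT ACC TAA CAG CTC ATT AAT ATT CAA ACC AAT GCG GCT — no ATG→stop ORF.
Frame -2: GTA CCT AAC AGC TCA TTA ATA TTC AAA CCA ATG CGG CTC — no ATG→stop ORF.
Frame -3: TAC CTA ACA GCT CAT TAA TAT TCA AAC CAA TGC GGC TCC — no ATG→stop ORF.
Longest ORF is 12 nt in frame +1 (positions 25–36).

+1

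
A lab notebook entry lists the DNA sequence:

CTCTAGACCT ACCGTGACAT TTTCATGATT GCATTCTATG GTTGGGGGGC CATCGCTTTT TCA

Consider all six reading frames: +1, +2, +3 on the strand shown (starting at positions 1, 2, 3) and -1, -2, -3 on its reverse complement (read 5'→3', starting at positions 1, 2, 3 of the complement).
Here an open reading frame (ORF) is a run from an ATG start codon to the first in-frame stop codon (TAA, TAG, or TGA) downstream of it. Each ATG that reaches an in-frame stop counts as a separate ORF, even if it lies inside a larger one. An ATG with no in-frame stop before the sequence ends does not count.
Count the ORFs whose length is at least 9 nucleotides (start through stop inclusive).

4

Reverse complement (5'→3'): TGAAAAAGCGATGGCCCCCCAACCATAGAATGCAATCATGAAAATGTCACGGTAGGTCTAGAG
Frame +1: CTC TAG ACC TAC CGT GAC ATT TTC ATG ATT GCA TTC TAT GGT TGG GGG GCC ATC GCT TTT TCA — no ATG→stop ORF.
Frame +2: TCT AGA CCT ACC GTG ACA TTT TCA TGA TTG CAT TCT ATG GTT GGG GGG CCA TCG CTT TTT — no ATG→stop ORF.
Frame +3: CTA GAC CTA CCG TGA CAT TTT CAT GAT TGC ATT CTA TGG TTG GGG GGC CAT CGC TTT TTC — no ATG→stop ORF.
Frame -1: TGA AAA AGC GAT GGC CCC CCA ACC ATA GAA TGC AAT CAT GAA AAT GTC ACG GTA GGT CTA GAG — no ATG→stop ORF.
Frame -2: GAA AAA GCG ATG GCC CCC CAA CCA TAG AAT GCA ATC ATG AAA ATG TCA CGG TAG GTC TAG — ATG at 11, stop TAG at 26 → 18 nt; ATG at 38, stop TAG at 53 → 18 nt; ATG at 44, stop TAG at 53 → 12 nt.
Frame -3: AAA AAG CGA TGG CCC CCC AAC CAT AGA ATG CAA TCA TGA AAA TGT CAC GGT AGG TCT AGA — ATG at 30, stop TGA at 39 → 12 nt.
ORFs ≥ 9 nucleotides: frame -2 11–28 (18 nucleotides), frame -2 38–55 (18 nucleotides), frame -2 44–55 (12 nucleotides), frame -3 30–41 (12 nucleotides). Count = 4.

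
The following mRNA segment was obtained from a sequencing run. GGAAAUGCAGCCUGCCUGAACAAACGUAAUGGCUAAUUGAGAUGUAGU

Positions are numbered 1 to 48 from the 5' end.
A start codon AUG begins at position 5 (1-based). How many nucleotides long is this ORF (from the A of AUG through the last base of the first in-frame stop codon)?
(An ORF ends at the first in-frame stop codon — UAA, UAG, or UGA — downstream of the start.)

Codons from position 5: AUG (5–7), CAG (8–10), CCU (11–13), GCC (14–16), UGA (17–19).
UGA is the first in-frame stop; ORF spans 5–19, 15 nucleotides.

15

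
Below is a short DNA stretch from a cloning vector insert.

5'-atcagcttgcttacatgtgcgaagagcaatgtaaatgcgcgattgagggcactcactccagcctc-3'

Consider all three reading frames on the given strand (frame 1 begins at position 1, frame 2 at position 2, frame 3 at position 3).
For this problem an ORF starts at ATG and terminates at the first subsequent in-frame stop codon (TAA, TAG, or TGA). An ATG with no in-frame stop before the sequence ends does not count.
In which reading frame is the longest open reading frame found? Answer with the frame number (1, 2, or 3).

Frame 1: ATC AGC TTG CTT ACA TGT GCG AAG AGC AAT GTA AAT GCG CGA TTG AGG GCA CTC ACT CCA GCC — no ATG→stop ORF.
Frame 2: TCA GCT TGC TTA CAT GTG CGA AGA GCA ATG TAA ATG CGC GAT TGA GGG CAC TCA CTC CAG CCT — ATG at 29, stop TAA at 32 → 6 nt; ATG at 35, stop TGA at 44 → 12 nt.
Frame 3: CAG CTT GCT TAC ATG TGC GAA GAG CAA TGT AAA TGC GCG ATT GAG GGC ACT CAC TCC AGC CTC — no ATG→stop ORF.
Longest ORF is 12 nt in frame 2 (positions 35–46).

2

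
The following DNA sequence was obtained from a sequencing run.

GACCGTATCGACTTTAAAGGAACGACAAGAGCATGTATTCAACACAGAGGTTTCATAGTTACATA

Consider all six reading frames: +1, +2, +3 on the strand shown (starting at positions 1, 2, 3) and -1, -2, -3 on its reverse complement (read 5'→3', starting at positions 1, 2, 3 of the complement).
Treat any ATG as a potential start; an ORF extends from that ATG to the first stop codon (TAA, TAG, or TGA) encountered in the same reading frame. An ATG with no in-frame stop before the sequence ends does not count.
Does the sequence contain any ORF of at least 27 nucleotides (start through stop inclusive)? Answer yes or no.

Reverse complement (5'→3'): TATGTAACTATGAAACCTCTGTGTTGAATACATGCTCTTGTCGTTCCTTTAAAGTCGATACGGTC
Frame +1: GAC CGT ATC GAC TTT AAA GGA ACG ACA AGA GCA TGT ATT CAA CAC AGA GGT TTC ATA GTT ACA — no ATG→stop ORF.
Frame +2: ACC GTA TCG ACT TTA AAG GAA CGA CAA GAG CAT GTA TTC AAC ACA GAG GTT TCA TAG TTA CAT — no ATG→stop ORF.
Frame +3: CCG TAT CGA CTT TAA AGG AAC GAC AAG AGC ATG TAT TCA ACA CAG AGG TTT CAT AGT TAC ATA — no ATG→stop ORF.
Frame -1: TAT GTA ACT ATG AAA CCT CTG TGT TGA ATA CAT GCT CTT GTC GTT CCT TTA AAG TCG ATA CGG — ATG at 10, stop TGA at 25 → 18 nt.
Frame -2: ATG TAA CTA TGA AAC CTC TGT GTT GAA TAC ATG CTC TTG TCG TTC CTT TAA AGT CGA TAC GGT — ATG at 2, stop TAA at 5 → 6 nt; ATG at 32, stop TAA at 50 → 21 nt.
Frame -3: TGT AAC TAT GAA ACC TCT GTG TTG AAT ACA TGC TCT TGT CGT TCC TTT AAA GTC GAT ACG GTC — no ATG→stop ORF.
Largest ORF found is 21 nucleotides < 27, so no.

no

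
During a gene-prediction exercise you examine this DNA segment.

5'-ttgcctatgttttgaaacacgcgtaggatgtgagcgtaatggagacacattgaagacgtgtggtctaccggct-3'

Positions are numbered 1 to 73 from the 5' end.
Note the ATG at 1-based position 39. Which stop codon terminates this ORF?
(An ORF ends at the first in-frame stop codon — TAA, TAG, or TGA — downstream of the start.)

TGA

Codons from position 39: ATG (39–41), GAG (42–44), ACA (45–47), CAT (48–50), TGA (51–53).
The first in-frame stop codon is TGA.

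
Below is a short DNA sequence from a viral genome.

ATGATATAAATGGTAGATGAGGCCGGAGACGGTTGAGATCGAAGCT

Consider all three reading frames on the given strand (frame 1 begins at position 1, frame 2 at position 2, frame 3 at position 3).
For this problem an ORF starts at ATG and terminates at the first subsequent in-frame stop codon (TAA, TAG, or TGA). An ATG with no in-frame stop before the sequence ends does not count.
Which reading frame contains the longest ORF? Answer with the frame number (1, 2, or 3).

1

Frame 1: ATG ATA TAA ATG GTA GAT GAG GCC GGA GAC GGT TGA GAT CGA AGC — ATG at 1, stop TAA at 7 → 9 nt; ATG at 10, stop TGA at 34 → 27 nt.
Frame 2: TGA TAT AAA TGG TAG ATG AGG CCG GAG ACG GTT GAG ATC GAA GCT — no ATG→stop ORF.
Frame 3: GAT ATA AAT GGT AGA TGA GGC CGG AGA CGG TTG AGA TCG AAG — no ATG→stop ORF.
Longest ORF is 27 nt in frame 1 (positions 10–36).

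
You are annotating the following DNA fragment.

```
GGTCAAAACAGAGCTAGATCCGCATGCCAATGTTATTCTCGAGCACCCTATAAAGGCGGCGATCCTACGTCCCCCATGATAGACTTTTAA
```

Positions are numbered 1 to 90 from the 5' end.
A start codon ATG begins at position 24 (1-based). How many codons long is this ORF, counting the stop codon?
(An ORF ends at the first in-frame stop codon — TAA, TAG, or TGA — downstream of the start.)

10

Codons from position 24: ATG (24–26), CCA (27–29), ATG (30–32), TTA (33–35), TTC (36–38), TCG (39–41), AGC (42–44), ACC (45–47), CTA (48–50), TAA (51–53).
TAA is the first in-frame stop; that's 10 codons including the stop.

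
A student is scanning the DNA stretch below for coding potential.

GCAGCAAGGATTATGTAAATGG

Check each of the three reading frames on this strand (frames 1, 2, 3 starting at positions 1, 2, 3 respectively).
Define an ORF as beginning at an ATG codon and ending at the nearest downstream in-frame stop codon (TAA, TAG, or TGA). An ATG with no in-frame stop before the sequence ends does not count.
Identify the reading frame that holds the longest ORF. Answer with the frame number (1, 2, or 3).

Frame 1: GCA GCA AGG ATT ATG TAA ATG — ATG at 13, stop TAA at 16 → 6 nt.
Frame 2: CAG CAA GGA TTA TGT AAA TGG — no ATG→stop ORF.
Frame 3: AGC AAG GAT TAT GTA AAT — no ATG→stop ORF.
Longest ORF is 6 nt in frame 1 (positions 13–18).

1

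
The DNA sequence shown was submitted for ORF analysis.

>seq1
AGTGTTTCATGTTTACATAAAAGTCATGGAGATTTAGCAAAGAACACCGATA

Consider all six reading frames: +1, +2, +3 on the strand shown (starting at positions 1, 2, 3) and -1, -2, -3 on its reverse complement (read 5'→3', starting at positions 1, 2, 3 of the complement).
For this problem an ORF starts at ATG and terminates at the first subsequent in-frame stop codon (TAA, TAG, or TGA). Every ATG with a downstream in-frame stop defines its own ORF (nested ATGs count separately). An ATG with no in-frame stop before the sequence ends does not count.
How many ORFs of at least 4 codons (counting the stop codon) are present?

3

Reverse complement (5'→3'): TATCGGTGTTCTTTGCTAAATCTCCATGACTTTTATGTAAACATGAAACACT
Frame +1: AGT GTT TCA TGT TTA CAT AAA AGT CAT GGA GAT TTA GCA AAG AAC ACC GAT — no ATG→stop ORF.
Frame +2: GTG TTT CAT GTT TAC ATA AAA GTC ATG GAG ATT TAG CAA AGA ACA CCG ATA — ATG at 26, stop TAG at 35 → 12 nt.
Frame +3: TGT TTC ATG TTT ACA TAA AAG TCA TGG AGA TTT AGC AAA GAA CAC CGA — ATG at 9, stop TAA at 18 → 12 nt.
Frame -1: TAT CGG TGT TCT TTG CTA AAT CTC CAT GAC TTT TAT GTA AAC ATG AAA CAC — no ATG→stop ORF.
Frame -2: ATC GGT GTT CTT TGC TAA ATC TCC ATG ACT TTT ATG TAA ACA TGA AAC ACT — ATG at 26, stop TAA at 38 → 15 nt; ATG at 35, stop TAA at 38 → 6 nt.
Frame -3: TCG GTG TTC TTT GCT AAA TCT CCA TGA CTT TTA TGT AAA CAT GAA ACA — no ATG→stop ORF.
ORFs ≥ 4 codons: frame +2 26–37 (4 codons), frame +3 9–20 (4 codons), frame -2 26–40 (5 codons). Count = 3.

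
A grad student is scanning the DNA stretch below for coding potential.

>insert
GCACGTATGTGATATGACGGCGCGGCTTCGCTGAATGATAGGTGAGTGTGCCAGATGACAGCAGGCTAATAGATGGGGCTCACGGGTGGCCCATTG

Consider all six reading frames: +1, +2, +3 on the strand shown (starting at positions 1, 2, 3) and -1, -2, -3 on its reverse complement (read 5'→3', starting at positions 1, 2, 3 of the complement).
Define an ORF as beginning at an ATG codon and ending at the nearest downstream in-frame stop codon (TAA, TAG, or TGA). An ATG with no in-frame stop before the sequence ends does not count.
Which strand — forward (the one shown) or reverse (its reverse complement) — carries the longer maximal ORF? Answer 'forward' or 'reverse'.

forward

Reverse complement (5'→3'): CAATGGGCCACCCGTGAGCCCCATCTATTAGCCTGCTGTCATCTGGCACACTCACCTATCATTCAGCGAAGCCGCGCCGTCATATCACATACGTGC
Frame +1: GCA CGT ATG TGA TAT GAC GGC GCG GCT TCG CTG AAT GAT AGG TGA GTG TGC CAG ATG ACA GCA GGC TAA TAG ATG GGG CTC ACG GGT GGC CCA TTG — ATG at 7, stop TGA at 10 → 6 nt; ATG at 55, stop TAA at 67 → 15 nt.
Frame +2: CAC GTA TGT GAT ATG ACG GCG CGG CTT CGC TGA ATG ATA GGT GAG TGT GCC AGA TGA CAG CAG GCT AAT AGA TGG GGC TCA CGG GTG GCC CAT — ATG at 14, stop TGA at 32 → 21 nt; ATG at 35, stop TGA at 56 → 24 nt.
Frame +3: ACG TAT GTG ATA TGA CGG CGC GGC TTC GCT GAA TGA TAG GTG AGT GTG CCA GAT GAC AGC AGG CTA ATA GAT GGG GCT CAC GGG TGG CCC ATT — no ATG→stop ORF.
Frame -1: CAA TGG GCC ACC CGT GAG CCC CAT CTA TTA GCC TGC TGT CAT CTG GCA CAC TCA CCT ATC ATT CAG CGA AGC CGC GCC GTC ATA TCA CAT ACG TGC — no ATG→stop ORF.
Frame -2: AAT GGG CCA CCC GTG AGC CCC ATC TAT TAG CCT GCT GTC ATC TGG CAC ACT CAC CTA TCA TTC AGC GAA GCC GCG CCG TCA TAT CAC ATA CGT — no ATG→stop ORF.
Frame -3: ATG GGC CAC CCG TGA GCC CCA TCT ATT AGC CTG CTG TCA TCT GGC ACA CTC ACC TAT CAT TCA GCG AAG CCG CGC CGT CAT ATC ACA TAC GTG — ATG at 3, stop TGA at 15 → 15 nt.
Forward-strand max 24 nt; reverse-strand max 15 nt. The forward strand has the longer ORF.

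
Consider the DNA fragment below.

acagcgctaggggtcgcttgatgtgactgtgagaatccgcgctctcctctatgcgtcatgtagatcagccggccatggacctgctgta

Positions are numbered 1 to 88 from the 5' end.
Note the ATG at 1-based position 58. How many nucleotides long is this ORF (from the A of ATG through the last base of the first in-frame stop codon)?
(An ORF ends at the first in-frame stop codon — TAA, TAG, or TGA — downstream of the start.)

Codons from position 58: ATG (58–60), TAG (61–63).
TAG is the first in-frame stop; ORF spans 58–63, 6 nucleotides.

6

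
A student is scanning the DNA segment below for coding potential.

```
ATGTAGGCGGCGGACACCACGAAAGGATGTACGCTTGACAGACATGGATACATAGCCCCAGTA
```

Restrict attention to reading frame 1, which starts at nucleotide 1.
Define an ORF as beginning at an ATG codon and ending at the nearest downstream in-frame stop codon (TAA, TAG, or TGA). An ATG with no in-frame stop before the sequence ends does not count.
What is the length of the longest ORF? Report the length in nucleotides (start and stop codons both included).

Frame 1: ATG TAG GCG GCG GAC ACC ACG AAA GGA TGT ACG CTT GAC AGA CAT GGA TAC ATA GCC CCA GTA — ATG at 1, stop TAG at 4 → 6 nt.
Longest: frame 1, positions 1–6, 6 nt = 2 codons = 1 aa. → 6 nucleotides.

6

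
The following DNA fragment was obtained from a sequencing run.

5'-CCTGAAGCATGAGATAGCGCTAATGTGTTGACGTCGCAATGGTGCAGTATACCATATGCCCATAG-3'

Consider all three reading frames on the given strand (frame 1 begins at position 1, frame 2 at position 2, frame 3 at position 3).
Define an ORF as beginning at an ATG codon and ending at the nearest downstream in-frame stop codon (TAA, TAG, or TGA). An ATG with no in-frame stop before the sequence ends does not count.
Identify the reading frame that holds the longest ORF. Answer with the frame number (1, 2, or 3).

Frame 1: CCT GAA GCA TGA GAT AGC GCT AAT GTG TTG ACG TCG CAA TGG TGC AGT ATA CCA TAT GCC CAT — no ATG→stop ORF.
Frame 2: CTG AAG CAT GAG ATA GCG CTA ATG TGT TGA CGT CGC AAT GGT GCA GTA TAC CAT ATG CCC ATA — ATG at 23, stop TGA at 29 → 9 nt.
Frame 3: TGA AGC ATG AGA TAG CGC TAA TGT GTT GAC GTC GCA ATG GTG CAG TAT ACC ATA TGC CCA TAG — ATG at 9, stop TAG at 15 → 9 nt; ATG at 39, stop TAG at 63 → 27 nt.
Longest ORF is 27 nt in frame 3 (positions 39–65).

3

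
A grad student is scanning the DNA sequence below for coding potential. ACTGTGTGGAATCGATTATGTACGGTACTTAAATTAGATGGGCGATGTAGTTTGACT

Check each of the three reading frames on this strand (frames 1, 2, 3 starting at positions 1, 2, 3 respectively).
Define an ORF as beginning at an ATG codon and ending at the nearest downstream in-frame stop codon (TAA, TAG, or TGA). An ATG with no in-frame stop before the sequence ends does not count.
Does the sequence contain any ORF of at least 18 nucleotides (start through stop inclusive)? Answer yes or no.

Frame 1: ACT GTG TGG AAT CGA TTA TGT ACG GTA CTT AAA TTA GAT GGG CGA TGT AGT TTG ACT — no ATG→stop ORF.
Frame 2: CTG TGT GGA ATC GAT TAT GTA CGG TAC TTA AAT TAG ATG GGC GAT GTA GTT TGA — ATG at 38, stop TGA at 53 → 18 nt.
Frame 3: TGT GTG GAA TCG ATT ATG TAC GGT ACT TAA ATT AGA TGG GCG ATG TAG TTT GAC — ATG at 18, stop TAA at 30 → 15 nt; ATG at 45, stop TAG at 48 → 6 nt.
Frame 2 has an ORF of 18 nucleotides (positions 38–55) ≥ 18, so yes.

yes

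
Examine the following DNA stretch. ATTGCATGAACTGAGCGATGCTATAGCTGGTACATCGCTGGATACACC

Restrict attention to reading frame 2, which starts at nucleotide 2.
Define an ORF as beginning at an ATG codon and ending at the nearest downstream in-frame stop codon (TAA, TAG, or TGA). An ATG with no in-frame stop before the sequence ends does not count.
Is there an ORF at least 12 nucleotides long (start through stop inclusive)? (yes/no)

Frame 2: TTG CAT GAA CTG AGC GAT GCT ATA GCT GGT ACA TCG CTG GAT ACA — no ATG→stop ORF.
Largest ORF found is 0 nucleotides < 12, so no.

no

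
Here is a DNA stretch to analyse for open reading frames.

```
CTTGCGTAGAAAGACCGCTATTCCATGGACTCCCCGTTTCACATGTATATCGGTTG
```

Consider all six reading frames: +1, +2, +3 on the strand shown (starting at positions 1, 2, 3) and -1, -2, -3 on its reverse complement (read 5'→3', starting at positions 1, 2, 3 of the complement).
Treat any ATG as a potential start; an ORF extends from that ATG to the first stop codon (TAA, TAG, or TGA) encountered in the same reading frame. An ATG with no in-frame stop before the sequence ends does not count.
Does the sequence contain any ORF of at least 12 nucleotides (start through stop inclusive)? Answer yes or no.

Reverse complement (5'→3'): CAACCGATATACATGTGAAACGGGGAGTCCATGGAATAGCGGTCTTTCTACGCAAG
Frame +1: CTT GCG TAG AAA GAC CGC TAT TCC ATG GAC TCC CCG TTT CAC ATG TAT ATC GGT — no ATG→stop ORF.
Frame +2: TTG CGT AGA AAG ACC GCT ATT CCA TGG ACT CCC CGT TTC ACA TGT ATA TCG GTT — no ATG→stop ORF.
Frame +3: TGC GTA GAA AGA CCG CTA TTC CAT GGA CTC CCC GTT TCA CAT GTA TAT CGG TTG — no ATG→stop ORF.
Frame -1: CAA CCG ATA TAC ATG TGA AAC GGG GAG TCC ATG GAA TAG CGG TCT TTC TAC GCA — ATG at 13, stop TGA at 16 → 6 nt; ATG at 31, stop TAG at 37 → 9 nt.
Frame -2: AAC CGA TAT ACA TGT GAA ACG GGG AGT CCA TGG AAT AGC GGT CTT TCT ACG CAA — no ATG→stop ORF.
Frame -3: ACC GAT ATA CAT GTG AAA CGG GGA GTC CAT GGA ATA GCG GTC TTT CTA CGC AAG — no ATG→stop ORF.
Largest ORF found is 9 nucleotides < 12, so no.

no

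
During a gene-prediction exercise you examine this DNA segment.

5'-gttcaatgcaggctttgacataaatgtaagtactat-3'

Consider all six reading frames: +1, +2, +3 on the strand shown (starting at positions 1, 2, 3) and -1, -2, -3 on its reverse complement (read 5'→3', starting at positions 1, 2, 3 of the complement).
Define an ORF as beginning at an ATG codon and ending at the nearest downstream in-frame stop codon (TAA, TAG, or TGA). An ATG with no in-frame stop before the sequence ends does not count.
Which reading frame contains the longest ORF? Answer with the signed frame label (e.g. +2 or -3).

Reverse complement (5'→3'): ATAGTACTTACATTTATGTCAAAGCCTGCATTGAAC
Frame +1: GTT CAA TGC AGG CTT TGA CAT AAA TGT AAG TAC TAT — no ATG→stop ORF.
Frame +2: TTC AAT GCA GGC TTT GAC ATA AAT GTA AGT ACT — no ATG→stop ORF.
Frame +3: TCA ATG CAG GCT TTG ACA TAA ATG TAA GTA CTA — ATG at 6, stop TAA at 21 → 18 nt; ATG at 24, stop TAA at 27 → 6 nt.
Frame -1: ATA GTA CTT ACA TTT ATG TCA AAG CCT GCA TTG AAC — no ATG→stop ORF.
Frame -2: TAG TAC TTA CAT TTA TGT CAA AGC CTG CAT TGA — no ATG→stop ORF.
Frame -3: AGT ACT TAC ATT TAT GTC AAA GCC TGC ATT GAA — no ATG→stop ORF.
Longest ORF is 18 nt in frame +3 (positions 6–23).

+3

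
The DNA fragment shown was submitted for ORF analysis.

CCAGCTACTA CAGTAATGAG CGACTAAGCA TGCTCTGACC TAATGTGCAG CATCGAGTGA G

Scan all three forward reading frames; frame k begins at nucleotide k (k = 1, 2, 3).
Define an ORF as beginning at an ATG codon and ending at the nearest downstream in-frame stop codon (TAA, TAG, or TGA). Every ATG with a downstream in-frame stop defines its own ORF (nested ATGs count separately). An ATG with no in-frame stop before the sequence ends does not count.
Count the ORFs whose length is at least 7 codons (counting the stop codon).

0

Frame 1: CCA GCT ACT ACA GTA ATG AGC GAC TAA GCA TGC TCT GAC CTA ATG TGC AGC ATC GAG TGA — ATG at 16, stop TAA at 25 → 12 nt; ATG at 43, stop TGA at 58 → 18 nt.
Frame 2: CAG CTA CTA CAG TAA TGA GCG ACT AAG CAT GCT CTG ACC TAA TGT GCA GCA TCG AGT GAG — no ATG→stop ORF.
Frame 3: AGC TAC TAC AGT AAT GAG CGA CTA AGC ATG CTC TGA CCT AAT GTG CAG CAT CGA GTG — ATG at 30, stop TGA at 36 → 9 nt.
No ORF reaches 7 codons. Count = 0.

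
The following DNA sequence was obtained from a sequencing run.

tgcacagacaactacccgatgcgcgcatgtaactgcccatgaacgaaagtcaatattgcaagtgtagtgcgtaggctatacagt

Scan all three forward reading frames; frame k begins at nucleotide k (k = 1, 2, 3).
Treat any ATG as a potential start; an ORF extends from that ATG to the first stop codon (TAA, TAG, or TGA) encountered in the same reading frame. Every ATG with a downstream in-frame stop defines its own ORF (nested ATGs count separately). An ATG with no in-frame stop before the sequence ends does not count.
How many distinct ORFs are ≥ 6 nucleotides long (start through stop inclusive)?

Frame 1: TGC ACA GAC AAC TAC CCG ATG CGC GCA TGT AAC TGC CCA TGA ACG AAA GTC AAT ATT GCA AGT GTA GTG CGT AGG CTA TAC AGT — ATG at 19, stop TGA at 40 → 24 nt.
Frame 2: GCA CAG ACA ACT ACC CGA TGC GCG CAT GTA ACT GCC CAT GAA CGA AAG TCA ATA TTG CAA GTG TAG TGC GTA GGC TAT ACA — no ATG→stop ORF.
Frame 3: CAC AGA CAA CTA CCC GAT GCG CGC ATG TAA CTG CCC ATG AAC GAA AGT CAA TAT TGC AAG TGT AGT GCG TAG GCT ATA CAG — ATG at 27, stop TAA at 30 → 6 nt; ATG at 39, stop TAG at 72 → 36 nt.
ORFs ≥ 6 nucleotides: frame 1 19–42 (24 nucleotides), frame 3 27–32 (6 nucleotides), frame 3 39–74 (36 nucleotides). Count = 3.

3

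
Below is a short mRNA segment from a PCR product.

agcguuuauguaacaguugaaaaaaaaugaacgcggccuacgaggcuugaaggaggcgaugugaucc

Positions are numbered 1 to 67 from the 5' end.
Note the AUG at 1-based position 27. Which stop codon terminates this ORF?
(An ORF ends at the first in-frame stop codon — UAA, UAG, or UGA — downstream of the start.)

Codons from position 27: AUG (27–29), AAC (30–32), GCG (33–35), GCC (36–38), UAC (39–41), GAG (42–44), GCU (45–47), UGA (48–50).
The first in-frame stop codon is UGA.

UGA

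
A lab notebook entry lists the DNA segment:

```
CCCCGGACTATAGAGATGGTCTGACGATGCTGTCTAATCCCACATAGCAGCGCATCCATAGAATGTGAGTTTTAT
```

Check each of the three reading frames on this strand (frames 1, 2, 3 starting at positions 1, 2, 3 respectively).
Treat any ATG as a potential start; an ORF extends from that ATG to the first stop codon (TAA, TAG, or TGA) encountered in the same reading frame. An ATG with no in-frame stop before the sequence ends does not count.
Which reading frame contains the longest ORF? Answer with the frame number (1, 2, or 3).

3

Frame 1: CCC CGG ACT ATA GAG ATG GTC TGA CGA TGC TGT CTA ATC CCA CAT AGC AGC GCA TCC ATA GAA TGT GAG TTT TAT — ATG at 16, stop TGA at 22 → 9 nt.
Frame 2: CCC GGA CTA TAG AGA TGG TCT GAC GAT GCT GTC TAA TCC CAC ATA GCA GCG CAT CCA TAG AAT GTG AGT TTT — no ATG→stop ORF.
Frame 3: CCG GAC TAT AGA GAT GGT CTG ACG ATG CTG TCT AAT CCC ACA TAG CAG CGC ATC CAT AGA ATG TGA GTT TTA — ATG at 27, stop TAG at 45 → 21 nt; ATG at 63, stop TGA at 66 → 6 nt.
Longest ORF is 21 nt in frame 3 (positions 27–47).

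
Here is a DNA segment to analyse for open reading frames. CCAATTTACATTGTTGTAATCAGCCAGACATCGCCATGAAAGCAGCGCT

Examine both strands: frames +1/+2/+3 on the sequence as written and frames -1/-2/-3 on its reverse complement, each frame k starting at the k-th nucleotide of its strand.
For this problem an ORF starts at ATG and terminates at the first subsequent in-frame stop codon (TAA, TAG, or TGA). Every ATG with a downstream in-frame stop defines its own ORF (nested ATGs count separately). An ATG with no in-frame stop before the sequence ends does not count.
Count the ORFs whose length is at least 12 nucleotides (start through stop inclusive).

Reverse complement (5'→3'): AGCGCTGCTTTCATGGCGATGTCTGGCTGATTACAACAATGTAAATTGG
Frame +1: CCA ATT TAC ATT GTT GTA ATC AGC CAG ACA TCG CCA TGA AAG CAG CGC — no ATG→stop ORF.
Frame +2: CAA TTT ACA TTG TTG TAA TCA GCC AGA CAT CGC CAT GAA AGC AGC GCT — no ATG→stop ORF.
Frame +3: AAT TTA CAT TGT TGT AAT CAG CCA GAC ATC GCC ATG AAA GCA GCG — no ATG→stop ORF.
Frame -1: AGC GCT GCT TTC ATG GCG ATG TCT GGC TGA TTA CAA CAA TGT AAA TTG — ATG at 13, stop TGA at 28 → 18 nt; ATG at 19, stop TGA at 28 → 12 nt.
Frame -2: GCG CTG CTT TCA TGG CGA TGT CTG GCT GAT TAC AAC AAT GTA AAT TGG — no ATG→stop ORF.
Frame -3: CGC TGC TTT CAT GGC GAT GTC TGG CTG ATT ACA ACA ATG TAA ATT — ATG at 39, stop TAA at 42 → 6 nt.
ORFs ≥ 12 nucleotides: frame -1 13–30 (18 nucleotides), frame -1 19–30 (12 nucleotides). Count = 2.

2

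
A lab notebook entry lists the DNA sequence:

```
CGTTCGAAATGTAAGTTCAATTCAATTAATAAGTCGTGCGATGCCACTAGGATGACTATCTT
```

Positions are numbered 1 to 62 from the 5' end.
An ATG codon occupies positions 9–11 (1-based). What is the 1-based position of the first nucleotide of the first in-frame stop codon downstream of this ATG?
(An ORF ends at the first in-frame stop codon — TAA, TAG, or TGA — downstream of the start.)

12

Codons from position 9: ATG (9–11), TAA (12–14).
TAA is a stop codon; it begins at position 12.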